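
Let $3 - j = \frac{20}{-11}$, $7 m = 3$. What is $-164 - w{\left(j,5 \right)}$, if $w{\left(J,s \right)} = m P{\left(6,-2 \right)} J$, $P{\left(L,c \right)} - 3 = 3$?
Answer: $- \frac{13582}{77} \approx -176.39$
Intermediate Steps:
$m = \frac{3}{7}$ ($m = \frac{1}{7} \cdot 3 = \frac{3}{7} \approx 0.42857$)
$P{\left(L,c \right)} = 6$ ($P{\left(L,c \right)} = 3 + 3 = 6$)
$j = \frac{53}{11}$ ($j = 3 - \frac{20}{-11} = 3 - 20 \left(- \frac{1}{11}\right) = 3 - - \frac{20}{11} = 3 + \frac{20}{11} = \frac{53}{11} \approx 4.8182$)
$w{\left(J,s \right)} = \frac{18 J}{7}$ ($w{\left(J,s \right)} = \frac{3}{7} \cdot 6 J = \frac{18 J}{7}$)
$-164 - w{\left(j,5 \right)} = -164 - \frac{18}{7} \cdot \frac{53}{11} = -164 - \frac{954}{77} = - \frac{13582}{77}$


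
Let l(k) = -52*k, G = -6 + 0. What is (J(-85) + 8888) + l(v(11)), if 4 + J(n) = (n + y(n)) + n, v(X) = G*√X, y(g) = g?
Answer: 8629 + 312*√11 ≈ 9663.8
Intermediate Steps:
G = -6
v(X) = -6*√X
J(n) = -4 + 3*n (J(n) = -4 + ((n + n) + n) = -4 + (2*n + n) = -4 + 3*n)
(J(-85) + 8888) + l(v(11)) = ((-4 + 3*(-85)) + 8888) - (-312)*√11 = ((-4 - 255) + 8888) + 312*√11 = (-259 + 8888) + 312*√11 = 8629 + 312*√11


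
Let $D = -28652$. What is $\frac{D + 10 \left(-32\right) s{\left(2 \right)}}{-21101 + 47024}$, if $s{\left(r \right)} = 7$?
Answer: $- \frac{30892}{25923} \approx -1.1917$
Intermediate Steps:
$\frac{D + 10 \left(-32\right) s{\left(2 \right)}}{-21101 + 47024} = \frac{-28652 + 10 \left(-32\right) 7}{-21101 + 47024} = \frac{-28652 - 2240}{25923} = \left(-28652 - 2240\right) \frac{1}{25923} = \left(-30892\right) \frac{1}{25923} = - \frac{30892}{25923}$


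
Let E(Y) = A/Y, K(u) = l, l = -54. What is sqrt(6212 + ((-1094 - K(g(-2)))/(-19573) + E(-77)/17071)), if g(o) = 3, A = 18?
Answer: sqrt(7773089281445112745582)/1118611417 ≈ 78.817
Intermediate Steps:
K(u) = -54
E(Y) = 18/Y
sqrt(6212 + ((-1094 - K(g(-2)))/(-19573) + E(-77)/17071)) = sqrt(6212 + ((-1094 - 1*(-54))/(-19573) + (18/(-77))/17071)) = sqrt(6212 + ((-1094 + 54)*(-1/19573) + (18*(-1/77))*(1/17071))) = sqrt(6212 + (-1040*(-1/19573) - 18/77*1/17071)) = sqrt(6212 + (1040/19573 - 18/1314467)) = sqrt(6212 + 1366693366/25728062591) = sqrt(159824091508658/25728062591) = sqrt(7773089281445112745582)/1118611417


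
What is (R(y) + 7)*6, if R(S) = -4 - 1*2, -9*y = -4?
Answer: 6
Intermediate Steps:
y = 4/9 (y = -⅑*(-4) = 4/9 ≈ 0.44444)
R(S) = -6 (R(S) = -4 - 2 = -6)
(R(y) + 7)*6 = (-6 + 7)*6 = 1*6 = 6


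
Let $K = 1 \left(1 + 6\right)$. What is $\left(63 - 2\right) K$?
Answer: $427$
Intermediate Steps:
$K = 7$ ($K = 1 \cdot 7 = 7$)
$\left(63 - 2\right) K = \left(63 - 2\right) 7 = 61 \cdot 7 = 427$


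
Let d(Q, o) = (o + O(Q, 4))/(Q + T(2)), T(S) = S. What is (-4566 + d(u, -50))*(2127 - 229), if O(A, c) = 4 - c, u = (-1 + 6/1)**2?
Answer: -234084136/27 ≈ -8.6698e+6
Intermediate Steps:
u = 25 (u = (-1 + 6*1)**2 = (-1 + 6)**2 = 5**2 = 25)
d(Q, o) = o/(2 + Q) (d(Q, o) = (o + (4 - 1*4))/(Q + 2) = (o + (4 - 4))/(2 + Q) = (o + 0)/(2 + Q) = o/(2 + Q))
(-4566 + d(u, -50))*(2127 - 229) = (-4566 - 50/(2 + 25))*(2127 - 229) = (-4566 - 50/27)*1898 = -123332/27*1898 = -234084136/27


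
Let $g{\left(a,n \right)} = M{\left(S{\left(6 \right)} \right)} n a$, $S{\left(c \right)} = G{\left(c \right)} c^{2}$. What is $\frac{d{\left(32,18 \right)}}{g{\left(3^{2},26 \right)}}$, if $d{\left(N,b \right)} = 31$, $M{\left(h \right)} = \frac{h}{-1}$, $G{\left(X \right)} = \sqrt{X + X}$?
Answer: $- \frac{31 \sqrt{3}}{50544} \approx -0.0010623$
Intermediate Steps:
$G{\left(X \right)} = \sqrt{2} \sqrt{X}$ ($G{\left(X \right)} = \sqrt{2 X} = \sqrt{2} \sqrt{X}$)
$S{\left(c \right)} = \sqrt{2} c^{\frac{5}{2}}$ ($S{\left(c \right)} = \sqrt{2} \sqrt{c} c^{2} = \sqrt{2} c^{\frac{5}{2}}$)
$M{\left(h \right)} = - h$ ($M{\left(h \right)} = h \left(-1\right) = - h$)
$g{\left(a,n \right)} = - 72 a n \sqrt{3}$ ($g{\left(a,n \right)} = - \sqrt{2} \cdot 6^{\frac{5}{2}} n a = - \sqrt{2} \cdot 36 \sqrt{6} n a = - 72 \sqrt{3} n a = - 72 n \sqrt{3} a = - 72 a n \sqrt{3}$)
$\frac{d{\left(32,18 \right)}}{g{\left(3^{2},26 \right)}} = \frac{31}{\left(-72\right) 3^{2} \cdot 26 \sqrt{3}} = \frac{31}{\left(-72\right) 9 \cdot 26 \sqrt{3}} = \frac{31}{\left(-16848\right) \sqrt{3}} = 31 \left(- \frac{\sqrt{3}}{50544}\right) = - \frac{31 \sqrt{3}}{50544}$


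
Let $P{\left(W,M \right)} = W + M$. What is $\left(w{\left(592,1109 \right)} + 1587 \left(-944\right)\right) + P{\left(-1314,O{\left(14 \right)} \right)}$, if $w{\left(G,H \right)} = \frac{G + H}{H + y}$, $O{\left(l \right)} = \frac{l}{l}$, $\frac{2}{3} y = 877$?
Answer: $- \frac{7270786007}{4849} \approx -1.4994 \cdot 10^{6}$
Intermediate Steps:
$y = \frac{2631}{2}$ ($y = \frac{3}{2} \cdot 877 = \frac{2631}{2} \approx 1315.5$)
$O{\left(l \right)} = 1$
$P{\left(W,M \right)} = M + W$
$w{\left(G,H \right)} = \frac{G + H}{\frac{2631}{2} + H}$ ($w{\left(G,H \right)} = \frac{G + H}{H + \frac{2631}{2}} = \frac{G + H}{\frac{2631}{2} + H}$)
$\left(w{\left(592,1109 \right)} + 1587 \left(-944\right)\right) + P{\left(-1314,O{\left(14 \right)} \right)} = \left(\frac{2 \left(592 + 1109\right)}{2631 + 2 \cdot 1109} + 1587 \left(-944\right)\right) + \left(1 - 1314\right) = \left(2 \frac{1}{2631 + 2218} \cdot 1701 - 1498128\right) - 1313 = \left(2 \cdot \frac{1}{4849} \cdot 1701 - 1498128\right) - 1313 = \left(\frac{3402}{4849} - 1498128\right) - 1313 = - \frac{7264419270}{4849} - 1313 = - \frac{7270786007}{4849}$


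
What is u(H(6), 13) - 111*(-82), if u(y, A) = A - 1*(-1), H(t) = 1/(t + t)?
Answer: 9116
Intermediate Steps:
H(t) = 1/(2*t)
u(y, A) = 1 + A (u(y, A) = A + 1 = 1 + A)
u(H(6), 13) - 111*(-82) = (1 + 13) - 111*(-82) = 14 + 9102 = 9116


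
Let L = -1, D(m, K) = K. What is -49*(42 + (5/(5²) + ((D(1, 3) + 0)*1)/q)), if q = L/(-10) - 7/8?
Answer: -291109/155 ≈ -1878.1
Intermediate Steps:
q = -31/40 (q = -1/(-10) - 7/8 = -1*(-⅒) - 7*⅛ = ⅒ - 7/8 = -31/40 ≈ -0.77500)
-49*(42 + (5/(5²) + ((D(1, 3) + 0)*1)/q)) = -49*(42 + (5/(5²) + ((3 + 0)*1)/(-31/40))) = -49*(42 + (5/25 + (3*1)*(-40/31))) = -49*(42 + (5*(1/25) + 3*(-40/31))) = -49*(42 + (⅕ - 120/31)) = -49*(42 - 569/155) = -49*5941/155 = -291109/155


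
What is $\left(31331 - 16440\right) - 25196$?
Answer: $-10305$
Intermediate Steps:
$\left(31331 - 16440\right) - 25196 = 14891 - 25196 = -10305$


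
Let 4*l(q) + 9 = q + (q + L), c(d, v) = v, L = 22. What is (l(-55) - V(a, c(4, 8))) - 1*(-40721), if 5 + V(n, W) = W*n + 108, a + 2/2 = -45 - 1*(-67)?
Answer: 161703/4 ≈ 40426.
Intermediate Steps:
a = 21 (a = -1 + (-45 - 1*(-67)) = -1 + (-45 + 67) = -1 + 22 = 21)
l(q) = 13/4 + q/2 (l(q) = -9/4 + (q + (q + 22))/4 = -9/4 + (q + (22 + q))/4 = -9/4 + (22 + 2*q)/4 = -9/4 + (11/2 + q/2) = 13/4 + q/2)
V(n, W) = 103 + W*n (V(n, W) = -5 + (W*n + 108) = -5 + (108 + W*n) = 103 + W*n)
(l(-55) - V(a, c(4, 8))) - 1*(-40721) = ((13/4 + (1/2)*(-55)) - (103 + 8*21)) - 1*(-40721) = ((13/4 - 55/2) - (103 + 168)) + 40721 = (-97/4 - 1*271) + 40721 = (-97/4 - 271) + 40721 = -1181/4 + 40721 = 161703/4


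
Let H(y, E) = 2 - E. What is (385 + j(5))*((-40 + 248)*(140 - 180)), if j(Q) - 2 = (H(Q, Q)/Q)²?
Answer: -16114176/5 ≈ -3.2228e+6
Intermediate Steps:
j(Q) = 2 + (2 - Q)²/Q² (j(Q) = 2 + ((2 - Q)/Q)² = 2 + (2 - Q)²/Q²)
(385 + j(5))*((-40 + 248)*(140 - 180)) = (385 + (2 + (-2 + 5)²/5²))*((-40 + 248)*(140 - 180)) = (385 + (2 + (1/25)*3²))*(208*(-40)) = (385 + (2 + (1/25)*9))*(-8320) = (385 + (2 + 9/25))*(-8320) = (385 + 59/25)*(-8320) = (9684/25)*(-8320) = -16114176/5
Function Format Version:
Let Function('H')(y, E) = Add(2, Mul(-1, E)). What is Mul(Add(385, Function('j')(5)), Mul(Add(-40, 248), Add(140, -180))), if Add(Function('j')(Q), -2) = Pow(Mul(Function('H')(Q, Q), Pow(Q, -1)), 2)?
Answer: Rational(-16114176, 5) ≈ -3.2228e+6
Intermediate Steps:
Function('j')(Q) = Add(2, Mul(Pow(Q, -2), Pow(Add(2, Mul(-1, Q)), 2))) (Function('j')(Q) = Add(2, Pow(Mul(Add(2, Mul(-1, Q)), Pow(Q, -1)), 2)) = Add(2, Pow(Mul(Pow(Q, -1), Add(2, Mul(-1, Q))), 2)) = Add(2, Mul(Pow(Q, -2), Pow(Add(2, Mul(-1, Q)), 2))))
Mul(Add(385, Function('j')(5)), Mul(Add(-40, 248), Add(140, -180))) = Mul(Add(385, Add(2, Mul(Pow(5, -2), Pow(Add(-2, 5), 2)))), Mul(Add(-40, 248), Add(140, -180))) = Mul(Add(385, Add(2, Mul(Rational(1, 25), Pow(3, 2)))), Mul(208, -40)) = Mul(Add(385, Add(2, Mul(Rational(1, 25), 9))), -8320) = Mul(Add(385, Add(2, Rational(9, 25))), -8320) = Mul(Add(385, Rational(59, 25)), -8320) = Mul(Rational(9684, 25), -8320) = Rational(-16114176, 5)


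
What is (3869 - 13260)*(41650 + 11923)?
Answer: -503104043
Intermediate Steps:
(3869 - 13260)*(41650 + 11923) = -9391*53573 = -503104043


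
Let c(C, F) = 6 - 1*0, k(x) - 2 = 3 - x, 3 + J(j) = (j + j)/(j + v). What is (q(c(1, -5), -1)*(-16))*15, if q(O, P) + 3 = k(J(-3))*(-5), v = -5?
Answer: 9420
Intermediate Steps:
J(j) = -3 + 2*j/(-5 + j) (J(j) = -3 + (j + j)/(j - 5) = -3 + (2*j)/(-5 + j) = -3 + 2*j/(-5 + j))
k(x) = 5 - x (k(x) = 2 + (3 - x) = 5 - x)
c(C, F) = 6 (c(C, F) = 6 + 0 = 6)
q(O, P) = -157/4 (q(O, P) = -3 + (5 - (15 - 1*(-3))/(-5 - 3))*(-5) = -3 + (5 - (15 + 3)/(-8))*(-5) = -3 + (5 - (-1)*18/8)*(-5) = -3 + (5 - 1*(-9/4))*(-5) = -3 + (5 + 9/4)*(-5) = -3 + (29/4)*(-5) = -3 - 145/4 = -157/4)
(q(c(1, -5), -1)*(-16))*15 = -157/4*(-16)*15 = 628*15 = 9420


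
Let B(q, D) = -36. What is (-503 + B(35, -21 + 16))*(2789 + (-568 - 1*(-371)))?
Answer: -1397088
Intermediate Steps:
(-503 + B(35, -21 + 16))*(2789 + (-568 - 1*(-371))) = (-503 - 36)*(2789 + (-568 - 1*(-371))) = -539*(2789 + (-568 + 371)) = -539*(2789 - 197) = -539*2592 = -1397088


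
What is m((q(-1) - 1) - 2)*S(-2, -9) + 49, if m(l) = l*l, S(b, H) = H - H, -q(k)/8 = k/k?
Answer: 49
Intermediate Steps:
q(k) = -8 (q(k) = -8*k/k = -8*1 = -8)
S(b, H) = 0
m(l) = l²
m((q(-1) - 1) - 2)*S(-2, -9) + 49 = ((-8 - 1) - 2)²*0 + 49 = (-9 - 2)²*0 + 49 = (-11)²*0 + 49 = 121*0 + 49 = 0 + 49 = 49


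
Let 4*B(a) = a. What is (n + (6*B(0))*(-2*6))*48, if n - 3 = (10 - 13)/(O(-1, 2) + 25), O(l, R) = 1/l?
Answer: 138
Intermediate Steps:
B(a) = a/4
n = 23/8 (n = 3 + (10 - 13)/(1/(-1) + 25) = 3 - 3/(-1 + 25) = 3 - 3/24 = 3 - 3*1/24 = 3 - ⅛ = 23/8 ≈ 2.8750)
(n + (6*B(0))*(-2*6))*48 = (23/8 + (6*((¼)*0))*(-2*6))*48 = (23/8 + (6*0)*(-12))*48 = (23/8 + 0*(-12))*48 = (23/8 + 0)*48 = (23/8)*48 = 138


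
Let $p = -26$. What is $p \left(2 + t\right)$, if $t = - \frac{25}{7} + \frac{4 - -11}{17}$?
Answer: $\frac{2132}{119} \approx 17.916$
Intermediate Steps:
$t = - \frac{320}{119}$ ($t = \left(-25\right) \frac{1}{7} + \left(4 + 11\right) \frac{1}{17} = - \frac{25}{7} + 15 \cdot \frac{1}{17} = - \frac{25}{7} + \frac{15}{17} = - \frac{320}{119} \approx -2.6891$)
$p \left(2 + t\right) = - 26 \left(2 - \frac{320}{119}\right) = \left(-26\right) \left(- \frac{82}{119}\right) = \frac{2132}{119}$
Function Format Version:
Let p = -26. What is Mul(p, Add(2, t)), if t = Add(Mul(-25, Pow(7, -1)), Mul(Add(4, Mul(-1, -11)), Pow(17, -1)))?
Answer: Rational(2132, 119) ≈ 17.916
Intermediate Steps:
t = Rational(-320, 119) (t = Add(Mul(-25, Rational(1, 7)), Mul(Add(4, 11), Rational(1, 17))) = Add(Rational(-25, 7), Mul(15, Rational(1, 17))) = Add(Rational(-25, 7), Rational(15, 17)) = Rational(-320, 119) ≈ -2.6891)
Mul(p, Add(2, t)) = Mul(-26, Add(2, Rational(-320, 119))) = Mul(-26, Rational(-82, 119)) = Rational(2132, 119)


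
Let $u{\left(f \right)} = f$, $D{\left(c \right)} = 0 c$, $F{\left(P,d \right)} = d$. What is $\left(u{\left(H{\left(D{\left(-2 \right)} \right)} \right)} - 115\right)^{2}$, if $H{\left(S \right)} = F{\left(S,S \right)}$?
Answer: $13225$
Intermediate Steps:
$D{\left(c \right)} = 0$
$H{\left(S \right)} = S$
$\left(u{\left(H{\left(D{\left(-2 \right)} \right)} \right)} - 115\right)^{2} = \left(0 - 115\right)^{2} = \left(-115\right)^{2} = 13225$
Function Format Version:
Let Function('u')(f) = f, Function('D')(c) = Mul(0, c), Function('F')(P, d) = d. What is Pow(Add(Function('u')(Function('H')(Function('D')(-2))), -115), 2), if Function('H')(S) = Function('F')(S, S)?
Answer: 13225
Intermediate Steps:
Function('D')(c) = 0
Function('H')(S) = S
Pow(Add(Function('u')(Function('H')(Function('D')(-2))), -115), 2) = Pow(Add(0, -115), 2) = Pow(-115, 2) = 13225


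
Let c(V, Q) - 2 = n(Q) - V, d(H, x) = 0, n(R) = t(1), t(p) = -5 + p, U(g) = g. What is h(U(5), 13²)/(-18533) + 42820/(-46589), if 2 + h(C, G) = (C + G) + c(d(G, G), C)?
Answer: -801503190/863433937 ≈ -0.92827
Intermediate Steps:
n(R) = -4 (n(R) = -5 + 1 = -4)
c(V, Q) = -2 - V (c(V, Q) = 2 + (-4 - V) = -2 - V)
h(C, G) = -4 + C + G (h(C, G) = -2 + ((C + G) + (-2 - 1*0)) = -2 + ((C + G) + (-2 + 0)) = -2 + ((C + G) - 2) = -2 + (-2 + C + G) = -4 + C + G)
h(U(5), 13²)/(-18533) + 42820/(-46589) = (-4 + 5 + 13²)/(-18533) + 42820/(-46589) = (-4 + 5 + 169)*(-1/18533) + 42820*(-1/46589) = 170*(-1/18533) - 42820/46589 = -170/18533 - 42820/46589 = -801503190/863433937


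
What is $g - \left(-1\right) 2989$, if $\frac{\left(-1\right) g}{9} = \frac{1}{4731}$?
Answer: $\frac{4713650}{1577} \approx 2989.0$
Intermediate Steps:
$g = - \frac{3}{1577}$ ($g = - \frac{9}{4731} = \left(-9\right) \frac{1}{4731} = - \frac{3}{1577} \approx -0.0019023$)
$g - \left(-1\right) 2989 = - \frac{3}{1577} - \left(-1\right) 2989 = - \frac{3}{1577} - -2989 = - \frac{3}{1577} + 2989 = \frac{4713650}{1577}$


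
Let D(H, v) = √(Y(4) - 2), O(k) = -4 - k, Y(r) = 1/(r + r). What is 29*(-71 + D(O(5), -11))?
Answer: -2059 + 29*I*√30/4 ≈ -2059.0 + 39.71*I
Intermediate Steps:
Y(r) = 1/(2*r)
D(H, v) = I*√30/4 (D(H, v) = √((½)/4 - 2) = √((½)*(¼) - 2) = √(⅛ - 2) = √(-15/8) = I*√30/4)
29*(-71 + D(O(5), -11)) = 29*(-71 + I*√30/4) = -2059 + 29*I*√30/4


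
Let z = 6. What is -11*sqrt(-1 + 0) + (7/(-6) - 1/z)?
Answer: -4/3 - 11*I ≈ -1.3333 - 11.0*I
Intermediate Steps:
-11*sqrt(-1 + 0) + (7/(-6) - 1/z) = -11*sqrt(-1 + 0) + (7/(-6) - 1/6) = -11*I + (7*(-1/6) - 1*1/6) = -11*I + (-7/6 - 1/6) = -11*I - 4/3 = -4/3 - 11*I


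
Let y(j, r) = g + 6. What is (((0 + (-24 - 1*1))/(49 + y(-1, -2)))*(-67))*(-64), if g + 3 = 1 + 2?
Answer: -21440/11 ≈ -1949.1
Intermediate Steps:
g = 0 (g = -3 + (1 + 2) = -3 + 3 = 0)
y(j, r) = 6 (y(j, r) = 0 + 6 = 6)
(((0 + (-24 - 1*1))/(49 + y(-1, -2)))*(-67))*(-64) = (((0 + (-24 - 1*1))/(49 + 6))*(-67))*(-64) = (((0 + (-24 - 1))/55)*(-67))*(-64) = (((0 - 25)*(1/55))*(-67))*(-64) = (-25*1/55*(-67))*(-64) = -5/11*(-67)*(-64) = (335/11)*(-64) = -21440/11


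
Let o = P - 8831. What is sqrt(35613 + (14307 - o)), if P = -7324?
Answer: 5*sqrt(2643) ≈ 257.05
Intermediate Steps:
o = -16155 (o = -7324 - 8831 = -16155)
sqrt(35613 + (14307 - o)) = sqrt(35613 + (14307 - 1*(-16155))) = sqrt(35613 + (14307 + 16155)) = sqrt(35613 + 30462) = sqrt(66075) = 5*sqrt(2643)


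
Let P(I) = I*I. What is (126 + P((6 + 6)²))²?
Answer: 435223044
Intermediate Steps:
P(I) = I²
(126 + P((6 + 6)²))² = (126 + ((6 + 6)²)²)² = (126 + (12²)²)² = (126 + 144²)² = (126 + 20736)² = 20862² = 435223044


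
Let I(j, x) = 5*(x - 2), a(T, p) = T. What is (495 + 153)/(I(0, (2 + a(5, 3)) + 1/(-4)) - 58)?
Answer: -2592/137 ≈ -18.920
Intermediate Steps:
I(j, x) = -10 + 5*x (I(j, x) = 5*(-2 + x) = -10 + 5*x)
(495 + 153)/(I(0, (2 + a(5, 3)) + 1/(-4)) - 58) = (495 + 153)/((-10 + 5*((2 + 5) + 1/(-4))) - 58) = 648/((-10 + 5*(7 - 1/4)) - 58) = 648/((-10 + 5*(27/4)) - 58) = 648/((-10 + 135/4) - 58) = 648/(95/4 - 58) = 648/(-137/4) = 648*(-4/137) = -2592/137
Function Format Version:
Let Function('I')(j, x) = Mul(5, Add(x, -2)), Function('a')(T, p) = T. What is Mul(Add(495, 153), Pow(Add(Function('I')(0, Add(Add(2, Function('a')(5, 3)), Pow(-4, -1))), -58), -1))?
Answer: Rational(-2592, 137) ≈ -18.920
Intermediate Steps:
Function('I')(j, x) = Add(-10, Mul(5, x)) (Function('I')(j, x) = Mul(5, Add(-2, x)) = Add(-10, Mul(5, x)))
Mul(Add(495, 153), Pow(Add(Function('I')(0, Add(Add(2, Function('a')(5, 3)), Pow(-4, -1))), -58), -1)) = Mul(Add(495, 153), Pow(Add(Add(-10, Mul(5, Add(Add(2, 5), Pow(-4, -1)))), -58), -1)) = Mul(648, Pow(Add(Add(-10, Mul(5, Add(7, Rational(-1, 4)))), -58), -1)) = Mul(648, Pow(Add(Add(-10, Mul(5, Rational(27, 4))), -58), -1)) = Mul(648, Pow(Add(Add(-10, Rational(135, 4)), -58), -1)) = Mul(648, Pow(Add(Rational(95, 4), -58), -1)) = Mul(648, Pow(Rational(-137, 4), -1)) = Mul(648, Rational(-4, 137)) = Rational(-2592, 137)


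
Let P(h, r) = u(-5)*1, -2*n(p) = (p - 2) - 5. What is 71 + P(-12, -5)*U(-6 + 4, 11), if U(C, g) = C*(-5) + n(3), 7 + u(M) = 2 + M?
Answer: -49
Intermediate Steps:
n(p) = 7/2 - p/2 (n(p) = -((p - 2) - 5)/2 = -((-2 + p) - 5)/2 = -(-7 + p)/2 = 7/2 - p/2)
u(M) = -5 + M (u(M) = -7 + (2 + M) = -5 + M)
P(h, r) = -10 (P(h, r) = (-5 - 5)*1 = -10*1 = -10)
U(C, g) = 2 - 5*C (U(C, g) = C*(-5) + (7/2 - ½*3) = -5*C + (7/2 - 3/2) = -5*C + 2 = 2 - 5*C)
71 + P(-12, -5)*U(-6 + 4, 11) = 71 - 10*(2 - 5*(-6 + 4)) = 71 - 10*(2 - 5*(-2)) = 71 - 10*(2 + 10) = 71 - 10*12 = 71 - 120 = -49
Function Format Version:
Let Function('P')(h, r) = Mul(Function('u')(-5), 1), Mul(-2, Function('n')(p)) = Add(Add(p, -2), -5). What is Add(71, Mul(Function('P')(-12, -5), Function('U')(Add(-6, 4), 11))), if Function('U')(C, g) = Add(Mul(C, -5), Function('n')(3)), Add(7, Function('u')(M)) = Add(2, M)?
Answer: -49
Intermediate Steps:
Function('n')(p) = Add(Rational(7, 2), Mul(Rational(-1, 2), p)) (Function('n')(p) = Mul(Rational(-1, 2), Add(Add(p, -2), -5)) = Mul(Rational(-1, 2), Add(Add(-2, p), -5)) = Mul(Rational(-1, 2), Add(-7, p)) = Add(Rational(7, 2), Mul(Rational(-1, 2), p)))
Function('u')(M) = Add(-5, M) (Function('u')(M) = Add(-7, Add(2, M)) = Add(-5, M))
Function('P')(h, r) = -10 (Function('P')(h, r) = Mul(Add(-5, -5), 1) = Mul(-10, 1) = -10)
Function('U')(C, g) = Add(2, Mul(-5, C)) (Function('U')(C, g) = Add(Mul(C, -5), Add(Rational(7, 2), Mul(Rational(-1, 2), 3))) = Add(Mul(-5, C), Add(Rational(7, 2), Rational(-3, 2))) = Add(Mul(-5, C), 2) = Add(2, Mul(-5, C)))
Add(71, Mul(Function('P')(-12, -5), Function('U')(Add(-6, 4), 11))) = Add(71, Mul(-10, Add(2, Mul(-5, Add(-6, 4))))) = Add(71, Mul(-10, Add(2, Mul(-5, -2)))) = Add(71, Mul(-10, Add(2, 10))) = Add(71, Mul(-10, 12)) = Add(71, -120) = -49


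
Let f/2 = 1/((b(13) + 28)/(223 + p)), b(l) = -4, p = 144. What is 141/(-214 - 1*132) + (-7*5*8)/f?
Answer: -1214307/126982 ≈ -9.5628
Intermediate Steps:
f = 367/12 (f = 2/(((-4 + 28)/(223 + 144))) = 2/((24/367)) = 2/((24*(1/367))) = 2/(24/367) = 2*(367/24) = 367/12 ≈ 30.583)
141/(-214 - 1*132) + (-7*5*8)/f = 141/(-214 - 1*132) + (-7*5*8)/(367/12) = 141/(-214 - 132) - 35*8*(12/367) = 141/(-346) - 280*12/367 = 141*(-1/346) - 3360/367 = -141/346 - 3360/367 = -1214307/126982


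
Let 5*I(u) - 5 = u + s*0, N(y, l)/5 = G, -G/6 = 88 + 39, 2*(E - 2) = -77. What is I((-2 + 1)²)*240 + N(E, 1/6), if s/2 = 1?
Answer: -3522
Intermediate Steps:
E = -73/2 (E = 2 + (½)*(-77) = 2 - 77/2 = -73/2 ≈ -36.500)
s = 2 (s = 2*1 = 2)
G = -762 (G = -6*(88 + 39) = -6*127 = -762)
N(y, l) = -3810 (N(y, l) = 5*(-762) = -3810)
I(u) = 1 + u/5 (I(u) = 1 + (u + 2*0)/5 = 1 + (u + 0)/5 = 1 + u/5)
I((-2 + 1)²)*240 + N(E, 1/6) = (1 + (-2 + 1)²/5)*240 - 3810 = (1 + (⅕)*(-1)²)*240 - 3810 = (1 + (⅕)*1)*240 - 3810 = (1 + ⅕)*240 - 3810 = (6/5)*240 - 3810 = 288 - 3810 = -3522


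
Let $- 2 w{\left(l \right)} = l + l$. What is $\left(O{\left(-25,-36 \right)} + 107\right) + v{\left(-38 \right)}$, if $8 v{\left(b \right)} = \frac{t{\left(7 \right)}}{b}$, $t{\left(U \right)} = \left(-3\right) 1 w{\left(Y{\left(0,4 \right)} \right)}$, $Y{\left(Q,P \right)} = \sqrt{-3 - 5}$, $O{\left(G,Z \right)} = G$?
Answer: $82 - \frac{3 i \sqrt{2}}{152} \approx 82.0 - 0.027912 i$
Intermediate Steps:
$Y{\left(Q,P \right)} = 2 i \sqrt{2}$ ($Y{\left(Q,P \right)} = \sqrt{-8} = 2 i \sqrt{2}$)
$w{\left(l \right)} = - l$ ($w{\left(l \right)} = - \frac{l + l}{2} = - \frac{2 l}{2} = - l$)
$t{\left(U \right)} = 6 i \sqrt{2}$ ($t{\left(U \right)} = \left(-3\right) 1 \left(- 2 i \sqrt{2}\right) = - 3 \left(- 2 i \sqrt{2}\right) = 6 i \sqrt{2}$)
$v{\left(b \right)} = \frac{3 i \sqrt{2}}{4 b}$ ($v{\left(b \right)} = \frac{6 i \sqrt{2} \frac{1}{b}}{8} = \frac{3 i \sqrt{2}}{4 b}$)
$\left(O{\left(-25,-36 \right)} + 107\right) + v{\left(-38 \right)} = \left(-25 + 107\right) + \frac{3 i \sqrt{2}}{4 \left(-38\right)} = 82 + \frac{3}{4} i \sqrt{2} \left(- \frac{1}{38}\right) = 82 - \frac{3 i \sqrt{2}}{152}$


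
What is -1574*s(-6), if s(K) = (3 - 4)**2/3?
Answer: -1574/3 ≈ -524.67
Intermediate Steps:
s(K) = 1/3 (s(K) = (-1)**2*(1/3) = 1*(1/3) = 1/3)
-1574*s(-6) = -1574*1/3 = -1574/3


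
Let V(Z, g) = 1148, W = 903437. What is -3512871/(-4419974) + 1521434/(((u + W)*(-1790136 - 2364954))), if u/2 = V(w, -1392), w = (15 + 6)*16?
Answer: 6610169741261996077/8317069785215997390 ≈ 0.79477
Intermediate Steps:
w = 336 (w = 21*16 = 336)
u = 2296 (u = 2*1148 = 2296)
-3512871/(-4419974) + 1521434/(((u + W)*(-1790136 - 2364954))) = -3512871/(-4419974) + 1521434/(((2296 + 903437)*(-1790136 - 2364954))) = -3512871*(-1/4419974) + 1521434/((905733*(-4155090))) = 3512871/4419974 + 1521434/(-3763402130970) = 3512871/4419974 + 1521434*(-1/3763402130970) = 3512871/4419974 - 760717/1881701065485 = 6610169741261996077/8317069785215997390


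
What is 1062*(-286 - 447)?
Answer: -778446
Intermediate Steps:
1062*(-286 - 447) = 1062*(-733) = -778446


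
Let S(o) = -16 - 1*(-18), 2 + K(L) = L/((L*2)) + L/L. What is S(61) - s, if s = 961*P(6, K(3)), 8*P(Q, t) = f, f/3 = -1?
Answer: 2899/8 ≈ 362.38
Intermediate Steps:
f = -3 (f = 3*(-1) = -3)
K(L) = -1/2 (K(L) = -2 + (L/((L*2)) + L/L) = -2 + (L/((2*L)) + 1) = -2 + (L*(1/(2*L)) + 1) = -2 + (1/2 + 1) = -2 + 3/2 = -1/2)
P(Q, t) = -3/8 (P(Q, t) = (1/8)*(-3) = -3/8)
S(o) = 2 (S(o) = -16 + 18 = 2)
s = -2883/8 (s = 961*(-3/8) = -2883/8 ≈ -360.38)
S(61) - s = 2 - 1*(-2883/8) = 2 + 2883/8 = 2899/8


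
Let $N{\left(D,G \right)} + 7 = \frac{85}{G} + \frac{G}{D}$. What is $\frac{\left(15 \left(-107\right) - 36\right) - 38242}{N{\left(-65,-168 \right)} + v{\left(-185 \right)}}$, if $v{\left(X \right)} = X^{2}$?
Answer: $- \frac{435522360}{373683259} \approx -1.1655$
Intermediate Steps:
$N{\left(D,G \right)} = -7 + \frac{85}{G} + \frac{G}{D}$ ($N{\left(D,G \right)} = -7 + \left(\frac{85}{G} + \frac{G}{D}\right) = -7 + \frac{85}{G} + \frac{G}{D}$)
$\frac{\left(15 \left(-107\right) - 36\right) - 38242}{N{\left(-65,-168 \right)} + v{\left(-185 \right)}} = \frac{\left(15 \left(-107\right) - 36\right) - 38242}{\left(-7 + \frac{85}{-168} - \frac{168}{-65}\right) + \left(-185\right)^{2}} = \frac{\left(-1605 - 36\right) - 38242}{\left(-7 + 85 \left(- \frac{1}{168}\right) - - \frac{168}{65}\right) + 34225} = \frac{-1641 - 38242}{\left(-7 - \frac{85}{168} + \frac{168}{65}\right) + 34225} = - \frac{39883}{- \frac{53741}{10920} + 34225} = - \frac{39883}{\frac{373683259}{10920}} = \left(-39883\right) \frac{10920}{373683259} = - \frac{435522360}{373683259}$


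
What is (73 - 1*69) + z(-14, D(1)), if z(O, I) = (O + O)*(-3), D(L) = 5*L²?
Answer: 88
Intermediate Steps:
z(O, I) = -6*O (z(O, I) = (2*O)*(-3) = -6*O)
(73 - 1*69) + z(-14, D(1)) = (73 - 1*69) - 6*(-14) = (73 - 69) + 84 = 4 + 84 = 88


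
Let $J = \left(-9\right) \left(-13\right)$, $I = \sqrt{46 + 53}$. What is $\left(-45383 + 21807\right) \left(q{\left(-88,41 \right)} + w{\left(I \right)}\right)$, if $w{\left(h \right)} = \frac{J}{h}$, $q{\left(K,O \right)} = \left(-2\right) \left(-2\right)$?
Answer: $-94304 - \frac{919464 \sqrt{11}}{11} \approx -3.7153 \cdot 10^{5}$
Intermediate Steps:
$q{\left(K,O \right)} = 4$
$I = 3 \sqrt{11}$ ($I = \sqrt{99} = 3 \sqrt{11} \approx 9.9499$)
$J = 117$
$w{\left(h \right)} = \frac{117}{h}$
$\left(-45383 + 21807\right) \left(q{\left(-88,41 \right)} + w{\left(I \right)}\right) = \left(-45383 + 21807\right) \left(4 + \frac{117}{3 \sqrt{11}}\right) = - 23576 \left(4 + 117 \frac{\sqrt{11}}{33}\right) = - 23576 \left(4 + \frac{39 \sqrt{11}}{11}\right) = -94304 - \frac{919464 \sqrt{11}}{11}$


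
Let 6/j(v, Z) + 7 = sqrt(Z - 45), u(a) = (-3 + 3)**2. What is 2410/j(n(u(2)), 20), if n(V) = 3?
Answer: -8435/3 + 6025*I/3 ≈ -2811.7 + 2008.3*I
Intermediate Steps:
u(a) = 0 (u(a) = 0**2 = 0)
j(v, Z) = 6/(-7 + sqrt(-45 + Z)) (j(v, Z) = 6/(-7 + sqrt(Z - 45)) = 6/(-7 + sqrt(-45 + Z)))
2410/j(n(u(2)), 20) = 2410/((6/(-7 + sqrt(-45 + 20)))) = 2410/((6/(-7 + sqrt(-25)))) = 2410/((6/(-7 + 5*I))) = 2410/((6*((-7 - 5*I)/74))) = 2410/((3*(-7 - 5*I)/37)) = 2410*(-7/6 + 5*I/6) = -8435/3 + 6025*I/3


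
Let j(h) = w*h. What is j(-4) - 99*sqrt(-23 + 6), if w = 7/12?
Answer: -7/3 - 99*I*sqrt(17) ≈ -2.3333 - 408.19*I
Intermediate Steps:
w = 7/12 (w = 7*(1/12) = 7/12 ≈ 0.58333)
j(h) = 7*h/12
j(-4) - 99*sqrt(-23 + 6) = (7/12)*(-4) - 99*sqrt(-23 + 6) = -7/3 - 99*I*sqrt(17)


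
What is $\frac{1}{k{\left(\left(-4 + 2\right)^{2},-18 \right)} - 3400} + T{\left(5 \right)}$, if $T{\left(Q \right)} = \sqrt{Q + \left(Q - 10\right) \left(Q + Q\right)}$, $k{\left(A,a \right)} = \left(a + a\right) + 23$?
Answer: $- \frac{1}{3413} + 3 i \sqrt{5} \approx -0.000293 + 6.7082 i$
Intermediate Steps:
$k{\left(A,a \right)} = 23 + 2 a$ ($k{\left(A,a \right)} = 2 a + 23 = 23 + 2 a$)
$T{\left(Q \right)} = \sqrt{Q + 2 Q \left(-10 + Q\right)}$ ($T{\left(Q \right)} = \sqrt{Q + \left(-10 + Q\right) 2 Q} = \sqrt{Q + 2 Q \left(-10 + Q\right)}$)
$\frac{1}{k{\left(\left(-4 + 2\right)^{2},-18 \right)} - 3400} + T{\left(5 \right)} = \frac{1}{\left(23 + 2 \left(-18\right)\right) - 3400} + \sqrt{5 \left(-19 + 2 \cdot 5\right)} = \frac{1}{\left(23 - 36\right) - 3400} + \sqrt{5 \left(-19 + 10\right)} = \frac{1}{-13 - 3400} + \sqrt{5 \left(-9\right)} = \frac{1}{-3413} + \sqrt{-45} = - \frac{1}{3413} + 3 i \sqrt{5}$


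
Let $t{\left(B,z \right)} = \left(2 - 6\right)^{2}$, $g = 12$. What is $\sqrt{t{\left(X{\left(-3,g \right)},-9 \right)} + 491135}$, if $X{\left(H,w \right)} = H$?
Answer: $\sqrt{491151} \approx 700.82$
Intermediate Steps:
$t{\left(B,z \right)} = 16$ ($t{\left(B,z \right)} = \left(-4\right)^{2} = 16$)
$\sqrt{t{\left(X{\left(-3,g \right)},-9 \right)} + 491135} = \sqrt{16 + 491135} = \sqrt{491151}$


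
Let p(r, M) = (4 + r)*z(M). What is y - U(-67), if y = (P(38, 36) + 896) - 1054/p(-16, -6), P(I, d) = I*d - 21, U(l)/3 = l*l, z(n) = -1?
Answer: -67871/6 ≈ -11312.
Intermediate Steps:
U(l) = 3*l² (U(l) = 3*(l*l) = 3*l²)
p(r, M) = -4 - r (p(r, M) = (4 + r)*(-1) = -4 - r)
P(I, d) = -21 + I*d
y = 12931/6 (y = ((-21 + 38*36) + 896) - 1054/(-4 - 1*(-16)) = ((-21 + 1368) + 896) - 1054/(-4 + 16) = (1347 + 896) - 1054/12 = 2243 - 1054*1/12 = 2243 - 527/6 = 12931/6 ≈ 2155.2)
y - U(-67) = 12931/6 - 3*(-67)² = 12931/6 - 3*4489 = 12931/6 - 1*13467 = 12931/6 - 13467 = -67871/6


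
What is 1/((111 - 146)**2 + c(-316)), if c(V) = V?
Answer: 1/909 ≈ 0.0011001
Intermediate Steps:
1/((111 - 146)**2 + c(-316)) = 1/((111 - 146)**2 - 316) = 1/((-35)**2 - 316) = 1/(1225 - 316) = 1/909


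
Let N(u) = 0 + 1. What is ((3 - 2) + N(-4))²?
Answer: 4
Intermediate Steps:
N(u) = 1
((3 - 2) + N(-4))² = ((3 - 2) + 1)² = (1 + 1)² = 2² = 4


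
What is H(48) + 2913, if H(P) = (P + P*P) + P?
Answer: 5313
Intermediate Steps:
H(P) = P² + 2*P (H(P) = (P + P²) + P = P² + 2*P)
H(48) + 2913 = 48*(2 + 48) + 2913 = 48*50 + 2913 = 2400 + 2913 = 5313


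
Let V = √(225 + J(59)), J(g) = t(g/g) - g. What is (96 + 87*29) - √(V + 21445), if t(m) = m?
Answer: 2619 - √(21445 + √167) ≈ 2472.5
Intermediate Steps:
J(g) = 1 - g (J(g) = g/g - g = 1 - g)
V = √167 (V = √(225 + (1 - 1*59)) = √(225 + (1 - 59)) = √(225 - 58) = √167 ≈ 12.923)
(96 + 87*29) - √(V + 21445) = (96 + 87*29) - √(√167 + 21445) = (96 + 2523) - √(21445 + √167) = 2619 - √(21445 + √167)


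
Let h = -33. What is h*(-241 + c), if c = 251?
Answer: -330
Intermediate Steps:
h*(-241 + c) = -33*(-241 + 251) = -33*10 = -330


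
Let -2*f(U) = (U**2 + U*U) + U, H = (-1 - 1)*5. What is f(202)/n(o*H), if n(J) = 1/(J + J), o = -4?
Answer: -3272400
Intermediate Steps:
H = -10 (H = -2*5 = -10)
n(J) = 1/(2*J)
f(U) = -U**2 - U/2 (f(U) = -((U**2 + U*U) + U)/2 = -((U**2 + U**2) + U)/2 = -(2*U**2 + U)/2 = -(U + 2*U**2)/2 = -U**2 - U/2)
f(202)/n(o*H) = (-1*202*(1/2 + 202))/((1/(2*((-4*(-10)))))) = (-1*202*405/2)/(((1/2)/40)) = -40905/((1/2)*(1/40)) = -40905/1/80 = -40905*80 = -3272400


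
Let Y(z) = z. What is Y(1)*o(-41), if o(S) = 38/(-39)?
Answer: -38/39 ≈ -0.97436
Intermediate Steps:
o(S) = -38/39 (o(S) = 38*(-1/39) = -38/39)
Y(1)*o(-41) = 1*(-38/39) = -38/39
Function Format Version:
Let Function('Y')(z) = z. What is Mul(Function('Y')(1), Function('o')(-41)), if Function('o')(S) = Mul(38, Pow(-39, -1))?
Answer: Rational(-38, 39) ≈ -0.97436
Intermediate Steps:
Function('o')(S) = Rational(-38, 39) (Function('o')(S) = Mul(38, Rational(-1, 39)) = Rational(-38, 39))
Mul(Function('Y')(1), Function('o')(-41)) = Mul(1, Rational(-38, 39)) = Rational(-38, 39)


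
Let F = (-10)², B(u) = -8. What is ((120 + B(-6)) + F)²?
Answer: 44944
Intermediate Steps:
F = 100
((120 + B(-6)) + F)² = ((120 - 8) + 100)² = (112 + 100)² = 212² = 44944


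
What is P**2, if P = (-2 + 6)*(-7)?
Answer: 784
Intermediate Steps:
P = -28 (P = 4*(-7) = -28)
P**2 = (-28)**2 = 784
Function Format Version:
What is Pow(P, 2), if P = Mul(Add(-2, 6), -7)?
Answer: 784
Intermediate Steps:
P = -28 (P = Mul(4, -7) = -28)
Pow(P, 2) = Pow(-28, 2) = 784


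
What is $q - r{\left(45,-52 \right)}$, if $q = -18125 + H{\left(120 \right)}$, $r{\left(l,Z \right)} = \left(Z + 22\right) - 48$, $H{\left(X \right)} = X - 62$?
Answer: $-17989$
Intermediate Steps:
$H{\left(X \right)} = -62 + X$ ($H{\left(X \right)} = X - 62 = -62 + X$)
$r{\left(l,Z \right)} = -26 + Z$ ($r{\left(l,Z \right)} = \left(22 + Z\right) - 48 = -26 + Z$)
$q = -18067$ ($q = -18125 + \left(-62 + 120\right) = -18125 + 58 = -18067$)
$q - r{\left(45,-52 \right)} = -18067 - \left(-26 - 52\right) = -18067 - -78 = -18067 + 78 = -17989$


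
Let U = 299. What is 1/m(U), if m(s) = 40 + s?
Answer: 1/339 ≈ 0.0029499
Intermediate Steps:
1/m(U) = 1/(40 + 299) = 1/339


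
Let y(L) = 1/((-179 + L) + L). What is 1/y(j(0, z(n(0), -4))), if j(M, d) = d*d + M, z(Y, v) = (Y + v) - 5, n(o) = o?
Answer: -17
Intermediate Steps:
z(Y, v) = -5 + Y + v
j(M, d) = M + d² (j(M, d) = d² + M = M + d²)
y(L) = 1/(-179 + 2*L)
1/y(j(0, z(n(0), -4))) = 1/(1/(-179 + 2*(0 + (-5 + 0 - 4)²))) = 1/(1/(-179 + 2*(0 + (-9)²))) = 1/(1/(-179 + 2*(0 + 81))) = 1/(1/(-179 + 2*81)) = 1/(1/(-179 + 162)) = 1/(1/(-17)) = 1/(-1/17) = -17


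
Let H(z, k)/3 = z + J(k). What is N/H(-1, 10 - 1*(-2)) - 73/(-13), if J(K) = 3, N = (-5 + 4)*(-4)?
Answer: 245/39 ≈ 6.2821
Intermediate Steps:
N = 4 (N = -1*(-4) = 4)
H(z, k) = 9 + 3*z (H(z, k) = 3*(z + 3) = 3*(3 + z) = 9 + 3*z)
N/H(-1, 10 - 1*(-2)) - 73/(-13) = 4/(9 + 3*(-1)) - 73/(-13) = 4/(9 - 3) - 73*(-1/13) = 4/6 + 73/13 = 4*(⅙) + 73/13 = ⅔ + 73/13 = 245/39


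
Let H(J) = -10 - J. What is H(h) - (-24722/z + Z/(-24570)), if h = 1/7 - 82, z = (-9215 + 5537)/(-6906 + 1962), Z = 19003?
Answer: 501607619689/15061410 ≈ 33304.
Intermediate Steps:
z = 613/824 (z = -3678/(-4944) = -3678*(-1/4944) = 613/824 ≈ 0.74393)
h = -573/7 (h = ⅐ - 82 = -573/7 ≈ -81.857)
H(h) - (-24722/z + Z/(-24570)) = (-10 - 1*(-573/7)) - (-24722/613/824 + 19003/(-24570)) = (-10 + 573/7) - (-24722*824/613 + 19003*(-1/24570)) = 503/7 - (-20370928/613 - 19003/24570) = 503/7 - 1*(-500525349799/15061410) = 503/7 + 500525349799/15061410 = 501607619689/15061410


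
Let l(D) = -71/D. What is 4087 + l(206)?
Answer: 841851/206 ≈ 4086.7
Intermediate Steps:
4087 + l(206) = 4087 - 71/206 = 841851/206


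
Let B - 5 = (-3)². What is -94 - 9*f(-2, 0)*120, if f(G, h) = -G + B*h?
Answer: -2254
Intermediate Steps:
B = 14 (B = 5 + (-3)² = 5 + 9 = 14)
f(G, h) = -G + 14*h
-94 - 9*f(-2, 0)*120 = -94 - 9*(-1*(-2) + 14*0)*120 = -94 - 9*(2 + 0)*120 = -94 - 9*2*120 = -94 - 18*120 = -94 - 2160 = -2254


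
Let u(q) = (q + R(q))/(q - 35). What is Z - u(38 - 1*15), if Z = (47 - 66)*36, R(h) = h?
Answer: -4081/6 ≈ -680.17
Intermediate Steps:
u(q) = 2*q/(-35 + q) (u(q) = (q + q)/(q - 35) = (2*q)/(-35 + q) = 2*q/(-35 + q))
Z = -684 (Z = -19*36 = -684)
Z - u(38 - 1*15) = -684 - 2*(38 - 1*15)/(-35 + (38 - 1*15)) = -684 - 2*(38 - 15)/(-35 + (38 - 15)) = -684 - 2*23/(-35 + 23) = -684 - 2*23/(-12) = -684 - 2*23*(-1)/12 = -684 - 1*(-23/6) = -684 + 23/6 = -4081/6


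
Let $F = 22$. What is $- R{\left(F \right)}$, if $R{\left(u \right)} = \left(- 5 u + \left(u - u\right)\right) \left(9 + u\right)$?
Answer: $3410$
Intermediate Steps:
$R{\left(u \right)} = - 5 u \left(9 + u\right)$ ($R{\left(u \right)} = \left(- 5 u + 0\right) \left(9 + u\right) = - 5 u \left(9 + u\right)$)
$- R{\left(F \right)} = - \left(-5\right) 22 \left(9 + 22\right) = - \left(-5\right) 22 \cdot 31 = \left(-1\right) \left(-3410\right) = 3410$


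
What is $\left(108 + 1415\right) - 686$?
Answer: $837$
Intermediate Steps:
$\left(108 + 1415\right) - 686 = 1523 - 686 = 837$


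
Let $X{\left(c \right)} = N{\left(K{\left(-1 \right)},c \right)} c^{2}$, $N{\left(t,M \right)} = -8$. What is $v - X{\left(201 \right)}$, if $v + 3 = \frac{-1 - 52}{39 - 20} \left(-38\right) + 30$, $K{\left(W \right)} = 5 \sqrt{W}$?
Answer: $323341$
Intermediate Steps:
$X{\left(c \right)} = - 8 c^{2}$
$v = 133$ ($v = -3 + \left(\frac{-1 - 52}{39 - 20} \left(-38\right) + 30\right) = -3 + \left(- \frac{53}{19} \left(-38\right) + 30\right) = -3 + \left(\left(-53\right) \frac{1}{19} \left(-38\right) + 30\right) = -3 + \left(\left(- \frac{53}{19}\right) \left(-38\right) + 30\right) = -3 + \left(106 + 30\right) = -3 + 136 = 133$)
$v - X{\left(201 \right)} = 133 - - 8 \cdot 201^{2} = 133 - \left(-8\right) 40401 = 133 - -323208 = 133 + 323208 = 323341$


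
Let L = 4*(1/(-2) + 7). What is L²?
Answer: 676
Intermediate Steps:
L = 26 (L = 4*(-½ + 7) = 4*(13/2) = 26)
L² = 26² = 676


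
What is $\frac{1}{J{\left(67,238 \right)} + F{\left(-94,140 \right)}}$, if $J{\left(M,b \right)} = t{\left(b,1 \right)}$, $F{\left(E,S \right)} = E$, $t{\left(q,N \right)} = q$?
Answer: $\frac{1}{144} \approx 0.0069444$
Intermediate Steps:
$J{\left(M,b \right)} = b$
$\frac{1}{J{\left(67,238 \right)} + F{\left(-94,140 \right)}} = \frac{1}{238 - 94} = \frac{1}{144}$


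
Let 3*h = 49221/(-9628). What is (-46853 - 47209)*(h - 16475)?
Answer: 7460889997917/4814 ≈ 1.5498e+9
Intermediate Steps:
h = -16407/9628 (h = (49221/(-9628))/3 = (49221*(-1/9628))/3 = (1/3)*(-49221/9628) = -16407/9628 ≈ -1.7041)
(-46853 - 47209)*(h - 16475) = (-46853 - 47209)*(-16407/9628 - 16475) = -94062*(-158637707/9628) = 7460889997917/4814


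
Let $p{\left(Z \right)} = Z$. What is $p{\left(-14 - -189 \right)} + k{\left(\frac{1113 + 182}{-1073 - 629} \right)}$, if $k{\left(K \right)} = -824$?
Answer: $-649$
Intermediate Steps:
$p{\left(-14 - -189 \right)} + k{\left(\frac{1113 + 182}{-1073 - 629} \right)} = \left(-14 - -189\right) - 824 = \left(-14 + 189\right) - 824 = 175 - 824 = -649$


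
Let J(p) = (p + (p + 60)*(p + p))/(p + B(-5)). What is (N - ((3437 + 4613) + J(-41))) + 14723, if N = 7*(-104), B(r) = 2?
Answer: 5904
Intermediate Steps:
J(p) = (p + 2*p*(60 + p))/(2 + p) (J(p) = (p + (p + 60)*(p + p))/(p + 2) = (p + (60 + p)*(2*p))/(2 + p) = (p + 2*p*(60 + p))/(2 + p))
N = -728
(N - ((3437 + 4613) + J(-41))) + 14723 = (-728 - ((3437 + 4613) - 41*(121 + 2*(-41))/(2 - 41))) + 14723 = (-728 - (8050 - 41*(121 - 82)/(-39))) + 14723 = (-728 - (8050 - 41*(-1/39)*39)) + 14723 = (-728 - (8050 + 41)) + 14723 = (-728 - 1*8091) + 14723 = (-728 - 8091) + 14723 = -8819 + 14723 = 5904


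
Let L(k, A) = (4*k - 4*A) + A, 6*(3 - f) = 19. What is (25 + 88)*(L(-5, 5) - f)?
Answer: -23617/6 ≈ -3936.2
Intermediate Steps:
f = -1/6 (f = 3 - 1/6*19 = 3 - 19/6 = -1/6 ≈ -0.16667)
L(k, A) = -3*A + 4*k (L(k, A) = (-4*A + 4*k) + A = -3*A + 4*k)
(25 + 88)*(L(-5, 5) - f) = (25 + 88)*((-3*5 + 4*(-5)) - 1*(-1/6)) = 113*((-15 - 20) + 1/6) = 113*(-35 + 1/6) = 113*(-209/6) = -23617/6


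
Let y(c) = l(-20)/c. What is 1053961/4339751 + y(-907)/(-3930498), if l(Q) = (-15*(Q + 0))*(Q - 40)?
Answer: 16056634478719/66115581375129 ≈ 0.24286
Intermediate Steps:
l(Q) = -15*Q*(-40 + Q) (l(Q) = (-15*Q)*(-40 + Q) = -15*Q*(-40 + Q))
y(c) = -18000/c (y(c) = (15*(-20)*(40 - 1*(-20)))/c = (15*(-20)*(40 + 20))/c = (15*(-20)*60)/c = -18000/c)
1053961/4339751 + y(-907)/(-3930498) = 1053961/4339751 - 18000/(-907)/(-3930498) = 1053961*(1/4339751) - 18000*(-1/907)*(-1/3930498) = 1053961/4339751 + (18000/907)*(-1/3930498) = 1053961/4339751 - 1000/198053427 = 16056634478719/66115581375129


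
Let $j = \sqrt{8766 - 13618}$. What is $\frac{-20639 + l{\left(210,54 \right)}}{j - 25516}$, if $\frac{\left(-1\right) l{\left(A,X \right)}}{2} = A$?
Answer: $\frac{134335361}{162767777} + \frac{21059 i \sqrt{1213}}{325535554} \approx 0.82532 + 0.002253 i$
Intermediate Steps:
$j = 2 i \sqrt{1213}$ ($j = \sqrt{-4852} = 2 i \sqrt{1213} \approx 69.656 i$)
$l{\left(A,X \right)} = - 2 A$
$\frac{-20639 + l{\left(210,54 \right)}}{j - 25516} = \frac{-20639 - 420}{2 i \sqrt{1213} - 25516} = \frac{-20639 - 420}{-25516 + 2 i \sqrt{1213}} = - \frac{21059}{-25516 + 2 i \sqrt{1213}}$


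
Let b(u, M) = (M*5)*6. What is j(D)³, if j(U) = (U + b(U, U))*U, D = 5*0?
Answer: 0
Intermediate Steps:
D = 0
b(u, M) = 30*M (b(u, M) = (5*M)*6 = 30*M)
j(U) = 31*U² (j(U) = (U + 30*U)*U = (31*U)*U = 31*U²)
j(D)³ = (31*0²)³ = (31*0)³ = 0³ = 0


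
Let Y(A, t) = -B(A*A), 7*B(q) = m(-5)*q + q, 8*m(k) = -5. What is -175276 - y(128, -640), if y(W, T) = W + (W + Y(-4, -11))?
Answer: -1228718/7 ≈ -1.7553e+5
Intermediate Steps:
m(k) = -5/8 (m(k) = (⅛)*(-5) = -5/8)
B(q) = 3*q/56 (B(q) = (-5*q/8 + q)/7 = (3*q/8)/7 = 3*q/56)
Y(A, t) = -3*A²/56 (Y(A, t) = -3*A*A/56 = -3*A²/56)
y(W, T) = -6/7 + 2*W (y(W, T) = W + (W - 3/56*(-4)²) = W + (W - 3/56*16) = W + (W - 6/7) = W + (-6/7 + W) = -6/7 + 2*W)
-175276 - y(128, -640) = -175276 - (-6/7 + 2*128) = -175276 - (-6/7 + 256) = -175276 - 1*1786/7 = -175276 - 1786/7 = -1228718/7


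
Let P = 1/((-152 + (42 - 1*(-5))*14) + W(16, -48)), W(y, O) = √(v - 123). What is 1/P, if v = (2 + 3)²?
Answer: 506 + 7*I*√2 ≈ 506.0 + 9.8995*I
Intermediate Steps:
v = 25 (v = 5² = 25)
W(y, O) = 7*I*√2 (W(y, O) = √(25 - 123) = √(-98) = 7*I*√2)
P = 1/(506 + 7*I*√2) (P = 1/((-152 + (42 - 1*(-5))*14) + 7*I*√2) = 1/((-152 + (42 + 5)*14) + 7*I*√2) = 1/((-152 + 47*14) + 7*I*√2) = 1/((-152 + 658) + 7*I*√2) = 1/(506 + 7*I*√2) ≈ 0.0019755 - 3.865e-5*I)
1/P = 1/(253/128067 - 7*I*√2/256134)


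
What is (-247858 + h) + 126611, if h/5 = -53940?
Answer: -390947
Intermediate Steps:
h = -269700 (h = 5*(-53940) = -269700)
(-247858 + h) + 126611 = (-247858 - 269700) + 126611 = -517558 + 126611 = -390947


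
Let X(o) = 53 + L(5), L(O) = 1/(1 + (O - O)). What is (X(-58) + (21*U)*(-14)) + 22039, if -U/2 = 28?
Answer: 38557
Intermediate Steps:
L(O) = 1 (L(O) = 1/(1 + 0) = 1/1 = 1)
U = -56 (U = -2*28 = -56)
X(o) = 54 (X(o) = 53 + 1 = 54)
(X(-58) + (21*U)*(-14)) + 22039 = (54 + (21*(-56))*(-14)) + 22039 = (54 - 1176*(-14)) + 22039 = (54 + 16464) + 22039 = 16518 + 22039 = 38557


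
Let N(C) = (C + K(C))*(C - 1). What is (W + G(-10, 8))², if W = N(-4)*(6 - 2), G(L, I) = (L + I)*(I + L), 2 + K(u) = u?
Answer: 41616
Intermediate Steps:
K(u) = -2 + u
G(L, I) = (I + L)² (G(L, I) = (I + L)*(I + L) = (I + L)²)
N(C) = (-1 + C)*(-2 + 2*C) (N(C) = (C + (-2 + C))*(C - 1) = (-2 + 2*C)*(-1 + C) = (-1 + C)*(-2 + 2*C))
W = 200 (W = (2 - 4*(-4) + 2*(-4)²)*(6 - 2) = (2 + 16 + 2*16)*4 = (2 + 16 + 32)*4 = 50*4 = 200)
(W + G(-10, 8))² = (200 + (8 - 10)²)² = (200 + (-2)²)² = (200 + 4)² = 204² = 41616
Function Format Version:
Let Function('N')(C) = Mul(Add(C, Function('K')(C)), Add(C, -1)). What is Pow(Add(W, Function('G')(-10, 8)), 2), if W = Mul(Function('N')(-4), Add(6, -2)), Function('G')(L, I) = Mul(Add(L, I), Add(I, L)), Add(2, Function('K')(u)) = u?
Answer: 41616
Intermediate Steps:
Function('K')(u) = Add(-2, u)
Function('G')(L, I) = Pow(Add(I, L), 2) (Function('G')(L, I) = Mul(Add(I, L), Add(I, L)) = Pow(Add(I, L), 2))
Function('N')(C) = Mul(Add(-1, C), Add(-2, Mul(2, C))) (Function('N')(C) = Mul(Add(C, Add(-2, C)), Add(C, -1)) = Mul(Add(-2, Mul(2, C)), Add(-1, C)) = Mul(Add(-1, C), Add(-2, Mul(2, C))))
W = 200 (W = Mul(Add(2, Mul(-4, -4), Mul(2, Pow(-4, 2))), Add(6, -2)) = Mul(Add(2, 16, Mul(2, 16)), 4) = Mul(Add(2, 16, 32), 4) = Mul(50, 4) = 200)
Pow(Add(W, Function('G')(-10, 8)), 2) = Pow(Add(200, Pow(Add(8, -10), 2)), 2) = Pow(Add(200, Pow(-2, 2)), 2) = Pow(Add(200, 4), 2) = Pow(204, 2) = 41616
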